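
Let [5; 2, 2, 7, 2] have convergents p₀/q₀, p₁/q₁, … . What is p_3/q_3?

Using pₖ = aₖpₖ₋₁ + pₖ₋₂, qₖ = aₖqₖ₋₁ + qₖ₋₂ (with p₋₁=1, p₋₂=0, q₋₁=0, q₋₂=1):
  k=0: a=5, p=5, q=1
  k=1: a=2, p=11, q=2
  k=2: a=2, p=27, q=5
  k=3: a=7, p=200, q=37

200/37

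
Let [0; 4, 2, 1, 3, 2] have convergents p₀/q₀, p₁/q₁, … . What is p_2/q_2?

2/9

Using pₖ = aₖpₖ₋₁ + pₖ₋₂, qₖ = aₖqₖ₋₁ + qₖ₋₂ (with p₋₁=1, p₋₂=0, q₋₁=0, q₋₂=1):
  k=0: a=0, p=0, q=1
  k=1: a=4, p=1, q=4
  k=2: a=2, p=2, q=9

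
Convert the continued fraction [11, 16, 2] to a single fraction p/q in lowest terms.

Using pₖ = aₖpₖ₋₁ + pₖ₋₂ and qₖ = aₖqₖ₋₁ + qₖ₋₂:
  k=0: a=11, p=11, q=1
  k=1: a=16, p=177, q=16
  k=2: a=2, p=365, q=33

365/33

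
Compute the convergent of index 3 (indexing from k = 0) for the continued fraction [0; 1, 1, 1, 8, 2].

Using pₖ = aₖpₖ₋₁ + pₖ₋₂, qₖ = aₖqₖ₋₁ + qₖ₋₂ (with p₋₁=1, p₋₂=0, q₋₁=0, q₋₂=1):
  k=0: a=0, p=0, q=1
  k=1: a=1, p=1, q=1
  k=2: a=1, p=1, q=2
  k=3: a=1, p=2, q=3

2/3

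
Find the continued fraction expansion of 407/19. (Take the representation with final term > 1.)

407 = 21·19 + 8
19 = 2·8 + 3
8 = 2·3 + 2
3 = 1·2 + 1
2 = 2·1 + 0  (stop)
So 407/19 = [21; 2, 2, 1, 2].

[21; 2, 2, 1, 2]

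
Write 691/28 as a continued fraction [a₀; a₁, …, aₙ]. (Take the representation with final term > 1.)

[24; 1, 2, 9]

691 = 24·28 + 19
28 = 1·19 + 9
19 = 2·9 + 1
9 = 9·1 + 0  (stop)
So 691/28 = [24; 1, 2, 9].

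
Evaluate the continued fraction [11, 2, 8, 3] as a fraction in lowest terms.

Using pₖ = aₖpₖ₋₁ + pₖ₋₂ and qₖ = aₖqₖ₋₁ + qₖ₋₂:
  k=0: a=11, p=11, q=1
  k=1: a=2, p=23, q=2
  k=2: a=8, p=195, q=17
  k=3: a=3, p=608, q=53

608/53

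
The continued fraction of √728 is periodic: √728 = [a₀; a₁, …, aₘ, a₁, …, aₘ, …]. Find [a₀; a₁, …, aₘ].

[26; 1, 52]

a₀ = ⌊√728⌋ = 26.
With m₀=0, d₀=1 and mₖ₊₁ = dₖaₖ − mₖ, dₖ₊₁ = (n − mₖ₊₁²)/dₖ, aₖ₊₁ = ⌊(a₀+mₖ₊₁)/dₖ₊₁⌋:
  k=1: m=26, d=52, a=1
  k=2: m=26, d=1, a=52
d=1 and a=2a₀=52 at k=2, so the next step gives (m, d) = (26, 52) again — its k=1 value — and the period has length 2.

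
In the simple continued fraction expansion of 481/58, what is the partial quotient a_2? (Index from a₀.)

481 = 8·58 + 17   →  a_0 = 8
58 = 3·17 + 7   →  a_1 = 3
17 = 2·7 + 3   →  a_2 = 2

2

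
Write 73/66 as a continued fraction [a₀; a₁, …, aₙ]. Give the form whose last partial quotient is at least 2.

73 = 1·66 + 7
66 = 9·7 + 3
7 = 2·3 + 1
3 = 3·1 + 0  (stop)
So 73/66 = [1; 9, 2, 3].

[1; 9, 2, 3]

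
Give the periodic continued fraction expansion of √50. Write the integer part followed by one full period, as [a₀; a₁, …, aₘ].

[7; 14]

a₀ = ⌊√50⌋ = 7.
With m₀=0, d₀=1 and mₖ₊₁ = dₖaₖ − mₖ, dₖ₊₁ = (n − mₖ₊₁²)/dₖ, aₖ₊₁ = ⌊(a₀+mₖ₊₁)/dₖ₊₁⌋:
  k=1: m=7, d=1, a=14
d=1 and a=2a₀=14 at k=1, so the next step gives (m, d) = (7, 1) again — its k=1 value — and the period has length 1.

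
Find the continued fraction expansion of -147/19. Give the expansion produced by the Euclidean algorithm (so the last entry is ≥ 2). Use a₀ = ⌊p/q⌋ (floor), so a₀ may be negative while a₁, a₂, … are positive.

[-8; 3, 1, 4]

-147 = -8·19 + 5
19 = 3·5 + 4
5 = 1·4 + 1
4 = 4·1 + 0  (stop)
So -147/19 = [-8; 3, 1, 4].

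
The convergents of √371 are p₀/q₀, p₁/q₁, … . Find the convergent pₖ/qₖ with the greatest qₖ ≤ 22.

√371 = [19; 3, 1, 4, 1, 3, 38, …] (period length 6).
Convergents:
  p_0/q_0 = 19/1
  p_1/q_1 = 58/3
  p_2/q_2 = 77/4
  p_3/q_3 = 366/19
  p_4/q_4 = 443/23
q_3 = 19 ≤ 22 < 23 = q_4, so the answer is 366/19.

366/19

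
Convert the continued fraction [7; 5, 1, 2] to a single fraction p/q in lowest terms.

122/17

Fold from the inside: start with 2/1.
  1 + 1/2 = 3/2
  5 + 2/3 = 17/3
  7 + 3/17 = 122/17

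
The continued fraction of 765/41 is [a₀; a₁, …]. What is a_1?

1

765 = 18·41 + 27   →  a_0 = 18
41 = 1·27 + 14   →  a_1 = 1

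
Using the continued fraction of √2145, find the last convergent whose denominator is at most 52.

1621/35

√2145 = [46; 3, 5, 2, 5, 3, 92, …] (period length 6).
Convergents:
  p_0/q_0 = 46/1
  p_1/q_1 = 139/3
  p_2/q_2 = 741/16
  p_3/q_3 = 1621/35
  p_4/q_4 = 8846/191
q_3 = 35 ≤ 52 < 191 = q_4, so the answer is 1621/35.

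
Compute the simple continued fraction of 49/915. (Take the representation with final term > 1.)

[0; 18, 1, 2, 16]

49 = 0·915 + 49
915 = 18·49 + 33
49 = 1·33 + 16
33 = 2·16 + 1
16 = 16·1 + 0  (stop)
So 49/915 = [0; 18, 1, 2, 16].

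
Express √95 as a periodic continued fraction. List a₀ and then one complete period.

a₀ = ⌊√95⌋ = 9.
With m₀=0, d₀=1 and mₖ₊₁ = dₖaₖ − mₖ, dₖ₊₁ = (n − mₖ₊₁²)/dₖ, aₖ₊₁ = ⌊(a₀+mₖ₊₁)/dₖ₊₁⌋:
  k=1: m=9, d=14, a=1
  k=2: m=5, d=5, a=2
  k=3: m=5, d=14, a=1
  k=4: m=9, d=1, a=18
d=1 and a=2a₀=18 at k=4, so the next step gives (m, d) = (9, 14) again — its k=1 value — and the period has length 4.

[9; 1, 2, 1, 18]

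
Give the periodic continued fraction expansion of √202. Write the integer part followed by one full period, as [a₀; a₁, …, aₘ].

[14; 4, 1, 2, 2, 1, 4, 28]

a₀ = ⌊√202⌋ = 14.
With m₀=0, d₀=1 and mₖ₊₁ = dₖaₖ − mₖ, dₖ₊₁ = (n − mₖ₊₁²)/dₖ, aₖ₊₁ = ⌊(a₀+mₖ₊₁)/dₖ₊₁⌋:
  k=1: m=14, d=6, a=4
  k=2: m=10, d=17, a=1
  k=3: m=7, d=9, a=2
  k=4: m=11, d=9, a=2
  k=5: m=7, d=17, a=1
  k=6: m=10, d=6, a=4
  k=7: m=14, d=1, a=28
d=1 and a=2a₀=28 at k=7, so the next step gives (m, d) = (14, 6) again — its k=1 value — and the period has length 7.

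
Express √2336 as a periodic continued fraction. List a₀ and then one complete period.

[48; 3, 96]

a₀ = ⌊√2336⌋ = 48.
With m₀=0, d₀=1 and mₖ₊₁ = dₖaₖ − mₖ, dₖ₊₁ = (n − mₖ₊₁²)/dₖ, aₖ₊₁ = ⌊(a₀+mₖ₊₁)/dₖ₊₁⌋:
  k=1: m=48, d=32, a=3
  k=2: m=48, d=1, a=96
d=1 and a=2a₀=96 at k=2, so the next step gives (m, d) = (48, 32) again — its k=1 value — and the period has length 2.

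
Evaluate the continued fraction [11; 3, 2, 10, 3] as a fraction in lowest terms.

2551/226

Using pₖ = aₖpₖ₋₁ + pₖ₋₂ and qₖ = aₖqₖ₋₁ + qₖ₋₂:
  k=0: a=11, p=11, q=1
  k=1: a=3, p=34, q=3
  k=2: a=2, p=79, q=7
  k=3: a=10, p=824, q=73
  k=4: a=3, p=2551, q=226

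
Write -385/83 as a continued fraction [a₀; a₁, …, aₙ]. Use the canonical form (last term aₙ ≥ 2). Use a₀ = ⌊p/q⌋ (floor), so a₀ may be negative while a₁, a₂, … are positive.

[-5; 2, 1, 3, 3, 2]

-385 = -5×83 + 30
83 = 2×30 + 23
30 = 1×23 + 7
23 = 3×7 + 2
7 = 3×2 + 1
2 = 2×1 + 0  (stop)
So -385/83 = [-5; 2, 1, 3, 3, 2].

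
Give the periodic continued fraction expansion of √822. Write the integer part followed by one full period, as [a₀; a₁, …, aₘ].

[28; 1, 2, 28, 2, 1, 56]

a₀ = ⌊√822⌋ = 28.
With m₀=0, d₀=1 and mₖ₊₁ = dₖaₖ − mₖ, dₖ₊₁ = (n − mₖ₊₁²)/dₖ, aₖ₊₁ = ⌊(a₀+mₖ₊₁)/dₖ₊₁⌋:
  k=1: m=28, d=38, a=1
  k=2: m=10, d=19, a=2
  k=3: m=28, d=2, a=28
  k=4: m=28, d=19, a=2
  k=5: m=10, d=38, a=1
  k=6: m=28, d=1, a=56
d=1 and a=2a₀=56 at k=6, so the next step gives (m, d) = (28, 38) again — its k=1 value — and the period has length 6.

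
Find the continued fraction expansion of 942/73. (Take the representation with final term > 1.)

942 = 12*73 + 66
73 = 1*66 + 7
66 = 9*7 + 3
7 = 2*3 + 1
3 = 3*1 + 0  (stop)
So 942/73 = [12; 1, 9, 2, 3].

[12; 1, 9, 2, 3]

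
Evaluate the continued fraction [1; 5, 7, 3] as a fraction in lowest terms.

135/113

Fold from the inside: start with 3/1.
  7 + 1/3 = 22/3
  5 + 3/22 = 113/22
  1 + 22/113 = 135/113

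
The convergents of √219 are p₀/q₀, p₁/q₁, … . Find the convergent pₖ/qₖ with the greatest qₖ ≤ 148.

√219 = [14; 1, 3, 1, 28, …] (period length 4).
Convergents:
  p_0/q_0 = 14/1
  p_1/q_1 = 15/1
  p_2/q_2 = 59/4
  p_3/q_3 = 74/5
  p_4/q_4 = 2131/144
  p_5/q_5 = 2205/149
q_4 = 144 ≤ 148 < 149 = q_5, so the answer is 2131/144.

2131/144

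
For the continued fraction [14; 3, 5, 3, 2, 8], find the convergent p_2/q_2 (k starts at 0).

Using pₖ = aₖpₖ₋₁ + pₖ₋₂, qₖ = aₖqₖ₋₁ + qₖ₋₂ (with p₋₁=1, p₋₂=0, q₋₁=0, q₋₂=1):
  k=0: a=14, p=14, q=1
  k=1: a=3, p=43, q=3
  k=2: a=5, p=229, q=16

229/16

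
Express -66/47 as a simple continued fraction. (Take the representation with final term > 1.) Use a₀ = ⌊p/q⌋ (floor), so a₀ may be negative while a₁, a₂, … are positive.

-66 = -2·47 + 28
47 = 1·28 + 19
28 = 1·19 + 9
19 = 2·9 + 1
9 = 9·1 + 0  (stop)
So -66/47 = [-2; 1, 1, 2, 9].

[-2; 1, 1, 2, 9]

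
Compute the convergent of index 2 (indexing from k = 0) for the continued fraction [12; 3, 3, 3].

Using pₖ = aₖpₖ₋₁ + pₖ₋₂, qₖ = aₖqₖ₋₁ + qₖ₋₂ (with p₋₁=1, p₋₂=0, q₋₁=0, q₋₂=1):
  k=0: a=12, p=12, q=1
  k=1: a=3, p=37, q=3
  k=2: a=3, p=123, q=10

123/10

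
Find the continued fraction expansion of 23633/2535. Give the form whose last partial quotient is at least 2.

23633 = 9·2535 + 818
2535 = 3·818 + 81
818 = 10·81 + 8
81 = 10·8 + 1
8 = 8·1 + 0  (stop)
So 23633/2535 = [9; 3, 10, 10, 8].

[9; 3, 10, 10, 8]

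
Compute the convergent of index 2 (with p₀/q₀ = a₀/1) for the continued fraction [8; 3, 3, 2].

83/10

Using pₖ = aₖpₖ₋₁ + pₖ₋₂, qₖ = aₖqₖ₋₁ + qₖ₋₂ (with p₋₁=1, p₋₂=0, q₋₁=0, q₋₂=1):
  k=0: a=8, p=8, q=1
  k=1: a=3, p=25, q=3
  k=2: a=3, p=83, q=10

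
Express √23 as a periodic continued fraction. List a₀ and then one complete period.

[4; 1, 3, 1, 8]

a₀ = ⌊√23⌋ = 4.
With m₀=0, d₀=1 and mₖ₊₁ = dₖaₖ − mₖ, dₖ₊₁ = (n − mₖ₊₁²)/dₖ, aₖ₊₁ = ⌊(a₀+mₖ₊₁)/dₖ₊₁⌋:
  k=1: m=4, d=7, a=1
  k=2: m=3, d=2, a=3
  k=3: m=3, d=7, a=1
  k=4: m=4, d=1, a=8
d=1 and a=2a₀=8 at k=4, so the next step gives (m, d) = (4, 7) again — its k=1 value — and the period has length 4.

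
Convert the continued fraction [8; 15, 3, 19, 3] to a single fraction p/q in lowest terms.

21881/2713

Fold from the inside: start with 3/1.
  19 + 1/3 = 58/3
  3 + 3/58 = 177/58
  15 + 58/177 = 2713/177
  8 + 177/2713 = 21881/2713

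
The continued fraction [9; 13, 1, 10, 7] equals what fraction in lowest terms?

Fold from the inside: start with 7/1.
  10 + 1/7 = 71/7
  1 + 7/71 = 78/71
  13 + 71/78 = 1085/78
  9 + 78/1085 = 9843/1085

9843/1085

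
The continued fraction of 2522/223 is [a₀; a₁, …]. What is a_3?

3

2522 = 11·223 + 69   →  a_0 = 11
223 = 3·69 + 16   →  a_1 = 3
69 = 4·16 + 5   →  a_2 = 4
16 = 3·5 + 1   →  a_3 = 3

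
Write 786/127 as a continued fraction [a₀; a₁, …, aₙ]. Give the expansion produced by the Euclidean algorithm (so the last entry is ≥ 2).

786 = 6*127 + 24
127 = 5*24 + 7
24 = 3*7 + 3
7 = 2*3 + 1
3 = 3*1 + 0  (stop)
So 786/127 = [6; 5, 3, 2, 3].

[6; 5, 3, 2, 3]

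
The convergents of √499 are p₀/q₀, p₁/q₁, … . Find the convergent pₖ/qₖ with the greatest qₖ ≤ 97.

√499 = [22; 2, 1, 21, 1, 2, 44, …] (period length 6).
Convergents:
  p_0/q_0 = 22/1
  p_1/q_1 = 45/2
  p_2/q_2 = 67/3
  p_3/q_3 = 1452/65
  p_4/q_4 = 1519/68
  p_5/q_5 = 4490/201
q_4 = 68 ≤ 97 < 201 = q_5, so the answer is 1519/68.

1519/68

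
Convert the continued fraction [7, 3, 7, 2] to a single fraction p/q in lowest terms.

344/47

Fold from the inside: start with 2/1.
  7 + 1/2 = 15/2
  3 + 2/15 = 47/15
  7 + 15/47 = 344/47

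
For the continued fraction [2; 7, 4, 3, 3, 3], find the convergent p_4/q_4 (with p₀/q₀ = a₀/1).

665/311

Using pₖ = aₖpₖ₋₁ + pₖ₋₂, qₖ = aₖqₖ₋₁ + qₖ₋₂ (with p₋₁=1, p₋₂=0, q₋₁=0, q₋₂=1):
  k=0: a=2, p=2, q=1
  k=1: a=7, p=15, q=7
  k=2: a=4, p=62, q=29
  k=3: a=3, p=201, q=94
  k=4: a=3, p=665, q=311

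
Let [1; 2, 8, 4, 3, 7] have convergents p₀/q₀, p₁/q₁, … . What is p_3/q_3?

Using pₖ = aₖpₖ₋₁ + pₖ₋₂, qₖ = aₖqₖ₋₁ + qₖ₋₂ (with p₋₁=1, p₋₂=0, q₋₁=0, q₋₂=1):
  k=0: a=1, p=1, q=1
  k=1: a=2, p=3, q=2
  k=2: a=8, p=25, q=17
  k=3: a=4, p=103, q=70

103/70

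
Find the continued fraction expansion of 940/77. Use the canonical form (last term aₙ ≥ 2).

940 = 12×77 + 16
77 = 4×16 + 13
16 = 1×13 + 3
13 = 4×3 + 1
3 = 3×1 + 0  (stop)
So 940/77 = [12; 4, 1, 4, 3].

[12; 4, 1, 4, 3]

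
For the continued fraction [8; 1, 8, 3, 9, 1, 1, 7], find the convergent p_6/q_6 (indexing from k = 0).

Using pₖ = aₖpₖ₋₁ + pₖ₋₂, qₖ = aₖqₖ₋₁ + qₖ₋₂ (with p₋₁=1, p₋₂=0, q₋₁=0, q₋₂=1):
  k=0: a=8, p=8, q=1
  k=1: a=1, p=9, q=1
  k=2: a=8, p=80, q=9
  k=3: a=3, p=249, q=28
  k=4: a=9, p=2321, q=261
  k=5: a=1, p=2570, q=289
  k=6: a=1, p=4891, q=550

4891/550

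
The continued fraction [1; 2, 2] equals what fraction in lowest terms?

7/5

Fold from the inside: start with 2/1.
  2 + 1/2 = 5/2
  1 + 2/5 = 7/5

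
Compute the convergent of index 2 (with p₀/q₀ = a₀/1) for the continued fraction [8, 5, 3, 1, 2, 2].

Using pₖ = aₖpₖ₋₁ + pₖ₋₂, qₖ = aₖqₖ₋₁ + qₖ₋₂ (with p₋₁=1, p₋₂=0, q₋₁=0, q₋₂=1):
  k=0: a=8, p=8, q=1
  k=1: a=5, p=41, q=5
  k=2: a=3, p=131, q=16

131/16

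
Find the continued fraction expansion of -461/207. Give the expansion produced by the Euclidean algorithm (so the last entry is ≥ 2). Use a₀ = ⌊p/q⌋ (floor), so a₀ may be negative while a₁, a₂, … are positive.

-461 = -3*207 + 160
207 = 1*160 + 47
160 = 3*47 + 19
47 = 2*19 + 9
19 = 2*9 + 1
9 = 9*1 + 0  (stop)
So -461/207 = [-3; 1, 3, 2, 2, 9].

[-3; 1, 3, 2, 2, 9]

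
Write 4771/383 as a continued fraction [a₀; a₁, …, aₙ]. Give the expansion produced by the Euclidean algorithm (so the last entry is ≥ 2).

4771 = 12·383 + 175
383 = 2·175 + 33
175 = 5·33 + 10
33 = 3·10 + 3
10 = 3·3 + 1
3 = 3·1 + 0  (stop)
So 4771/383 = [12; 2, 5, 3, 3, 3].

[12; 2, 5, 3, 3, 3]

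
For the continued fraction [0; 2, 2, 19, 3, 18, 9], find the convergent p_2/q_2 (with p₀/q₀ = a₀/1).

2/5

Using pₖ = aₖpₖ₋₁ + pₖ₋₂, qₖ = aₖqₖ₋₁ + qₖ₋₂ (with p₋₁=1, p₋₂=0, q₋₁=0, q₋₂=1):
  k=0: a=0, p=0, q=1
  k=1: a=2, p=1, q=2
  k=2: a=2, p=2, q=5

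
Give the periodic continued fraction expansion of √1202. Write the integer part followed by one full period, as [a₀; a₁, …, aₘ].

[34; 1, 2, 34, 2, 1, 68]

a₀ = ⌊√1202⌋ = 34.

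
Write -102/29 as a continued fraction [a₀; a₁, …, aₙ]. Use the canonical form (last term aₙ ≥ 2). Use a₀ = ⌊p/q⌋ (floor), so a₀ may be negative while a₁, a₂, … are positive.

-102 = -4×29 + 14
29 = 2×14 + 1
14 = 14×1 + 0  (stop)
So -102/29 = [-4; 2, 14].

[-4; 2, 14]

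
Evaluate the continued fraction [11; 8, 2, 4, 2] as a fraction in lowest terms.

1879/169

Using pₖ = aₖpₖ₋₁ + pₖ₋₂ and qₖ = aₖqₖ₋₁ + qₖ₋₂:
  k=0: a=11, p=11, q=1
  k=1: a=8, p=89, q=8
  k=2: a=2, p=189, q=17
  k=3: a=4, p=845, q=76
  k=4: a=2, p=1879, q=169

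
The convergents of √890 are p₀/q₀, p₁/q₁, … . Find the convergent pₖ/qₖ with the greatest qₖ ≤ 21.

√890 = [29; 1, 4, 1, 58, …] (period length 4).
Convergents:
  p_0/q_0 = 29/1
  p_1/q_1 = 30/1
  p_2/q_2 = 149/5
  p_3/q_3 = 179/6
  p_4/q_4 = 10531/353
q_3 = 6 ≤ 21 < 353 = q_4, so the answer is 179/6.

179/6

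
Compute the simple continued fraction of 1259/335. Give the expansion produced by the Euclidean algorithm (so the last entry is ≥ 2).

1259 = 3*335 + 254
335 = 1*254 + 81
254 = 3*81 + 11
81 = 7*11 + 4
11 = 2*4 + 3
4 = 1*3 + 1
3 = 3*1 + 0  (stop)
So 1259/335 = [3; 1, 3, 7, 2, 1, 3].

[3; 1, 3, 7, 2, 1, 3]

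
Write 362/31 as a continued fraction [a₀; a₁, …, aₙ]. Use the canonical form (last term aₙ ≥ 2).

362 = 11·31 + 21
31 = 1·21 + 10
21 = 2·10 + 1
10 = 10·1 + 0  (stop)
So 362/31 = [11; 1, 2, 10].

[11; 1, 2, 10]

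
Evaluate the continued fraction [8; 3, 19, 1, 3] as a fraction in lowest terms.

2007/241

Fold from the inside: start with 3/1.
  1 + 1/3 = 4/3
  19 + 3/4 = 79/4
  3 + 4/79 = 241/79
  8 + 79/241 = 2007/241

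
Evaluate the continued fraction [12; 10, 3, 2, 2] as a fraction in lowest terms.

Fold from the inside: start with 2/1.
  2 + 1/2 = 5/2
  3 + 2/5 = 17/5
  10 + 5/17 = 175/17
  12 + 17/175 = 2117/175

2117/175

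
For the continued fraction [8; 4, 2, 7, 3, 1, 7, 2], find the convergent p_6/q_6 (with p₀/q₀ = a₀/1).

Using pₖ = aₖpₖ₋₁ + pₖ₋₂, qₖ = aₖqₖ₋₁ + qₖ₋₂ (with p₋₁=1, p₋₂=0, q₋₁=0, q₋₂=1):
  k=0: a=8, p=8, q=1
  k=1: a=4, p=33, q=4
  k=2: a=2, p=74, q=9
  k=3: a=7, p=551, q=67
  k=4: a=3, p=1727, q=210
  k=5: a=1, p=2278, q=277
  k=6: a=7, p=17673, q=2149

17673/2149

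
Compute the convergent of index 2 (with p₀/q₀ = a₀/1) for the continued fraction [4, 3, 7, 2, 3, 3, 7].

95/22

Using pₖ = aₖpₖ₋₁ + pₖ₋₂, qₖ = aₖqₖ₋₁ + qₖ₋₂ (with p₋₁=1, p₋₂=0, q₋₁=0, q₋₂=1):
  k=0: a=4, p=4, q=1
  k=1: a=3, p=13, q=3
  k=2: a=7, p=95, q=22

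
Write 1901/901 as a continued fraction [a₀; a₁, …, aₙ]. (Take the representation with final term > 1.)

1901 = 2*901 + 99
901 = 9*99 + 10
99 = 9*10 + 9
10 = 1*9 + 1
9 = 9*1 + 0  (stop)
So 1901/901 = [2; 9, 9, 1, 9].

[2; 9, 9, 1, 9]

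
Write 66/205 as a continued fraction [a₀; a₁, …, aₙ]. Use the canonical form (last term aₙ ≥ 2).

[0; 3, 9, 2, 3]

66 = 0·205 + 66
205 = 3·66 + 7
66 = 9·7 + 3
7 = 2·3 + 1
3 = 3·1 + 0  (stop)
So 66/205 = [0; 3, 9, 2, 3].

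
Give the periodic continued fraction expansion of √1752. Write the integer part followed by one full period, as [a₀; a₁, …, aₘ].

a₀ = ⌊√1752⌋ = 41.
With m₀=0, d₀=1 and mₖ₊₁ = dₖaₖ − mₖ, dₖ₊₁ = (n − mₖ₊₁²)/dₖ, aₖ₊₁ = ⌊(a₀+mₖ₊₁)/dₖ₊₁⌋:
  k=1: m=41, d=71, a=1
  k=2: m=30, d=12, a=5
  k=3: m=30, d=71, a=1
  k=4: m=41, d=1, a=82
d=1 and a=2a₀=82 at k=4, so the next step gives (m, d) = (41, 71) again — its k=1 value — and the period has length 4.

[41; 1, 5, 1, 82]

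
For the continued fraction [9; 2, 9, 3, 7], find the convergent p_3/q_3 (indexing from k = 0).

Using pₖ = aₖpₖ₋₁ + pₖ₋₂, qₖ = aₖqₖ₋₁ + qₖ₋₂ (with p₋₁=1, p₋₂=0, q₋₁=0, q₋₂=1):
  k=0: a=9, p=9, q=1
  k=1: a=2, p=19, q=2
  k=2: a=9, p=180, q=19
  k=3: a=3, p=559, q=59

559/59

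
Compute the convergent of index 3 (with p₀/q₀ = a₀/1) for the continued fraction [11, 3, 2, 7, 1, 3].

587/52

Using pₖ = aₖpₖ₋₁ + pₖ₋₂, qₖ = aₖqₖ₋₁ + qₖ₋₂ (with p₋₁=1, p₋₂=0, q₋₁=0, q₋₂=1):
  k=0: a=11, p=11, q=1
  k=1: a=3, p=34, q=3
  k=2: a=2, p=79, q=7
  k=3: a=7, p=587, q=52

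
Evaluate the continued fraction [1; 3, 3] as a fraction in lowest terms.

13/10

Fold from the inside: start with 3/1.
  3 + 1/3 = 10/3
  1 + 3/10 = 13/10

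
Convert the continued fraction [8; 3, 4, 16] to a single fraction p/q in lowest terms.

Fold from the inside: start with 16/1.
  4 + 1/16 = 65/16
  3 + 16/65 = 211/65
  8 + 65/211 = 1753/211

1753/211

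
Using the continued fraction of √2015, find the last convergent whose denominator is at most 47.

√2015 = [44; 1, 7, 1, 88, …] (period length 4).
Convergents:
  p_0/q_0 = 44/1
  p_1/q_1 = 45/1
  p_2/q_2 = 359/8
  p_3/q_3 = 404/9
  p_4/q_4 = 35911/800
q_3 = 9 ≤ 47 < 800 = q_4, so the answer is 404/9.

404/9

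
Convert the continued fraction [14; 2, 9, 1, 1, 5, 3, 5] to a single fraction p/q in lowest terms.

54079/3736

Fold from the inside: start with 5/1.
  3 + 1/5 = 16/5
  5 + 5/16 = 85/16
  1 + 16/85 = 101/85
  1 + 85/101 = 186/101
  9 + 101/186 = 1775/186
  2 + 186/1775 = 3736/1775
  14 + 1775/3736 = 54079/3736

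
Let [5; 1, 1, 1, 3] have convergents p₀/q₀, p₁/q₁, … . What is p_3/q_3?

17/3

Using pₖ = aₖpₖ₋₁ + pₖ₋₂, qₖ = aₖqₖ₋₁ + qₖ₋₂ (with p₋₁=1, p₋₂=0, q₋₁=0, q₋₂=1):
  k=0: a=5, p=5, q=1
  k=1: a=1, p=6, q=1
  k=2: a=1, p=11, q=2
  k=3: a=1, p=17, q=3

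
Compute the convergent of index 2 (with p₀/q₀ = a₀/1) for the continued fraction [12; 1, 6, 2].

Using pₖ = aₖpₖ₋₁ + pₖ₋₂, qₖ = aₖqₖ₋₁ + qₖ₋₂ (with p₋₁=1, p₋₂=0, q₋₁=0, q₋₂=1):
  k=0: a=12, p=12, q=1
  k=1: a=1, p=13, q=1
  k=2: a=6, p=90, q=7

90/7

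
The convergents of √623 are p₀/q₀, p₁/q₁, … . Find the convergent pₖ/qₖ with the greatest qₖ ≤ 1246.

√623 = [24; 1, 23, 1, 48, …] (period length 4).
Convergents:
  p_0/q_0 = 24/1
  p_1/q_1 = 25/1
  p_2/q_2 = 599/24
  p_3/q_3 = 624/25
  p_4/q_4 = 30551/1224
  p_5/q_5 = 31175/1249
q_4 = 1224 ≤ 1246 < 1249 = q_5, so the answer is 30551/1224.

30551/1224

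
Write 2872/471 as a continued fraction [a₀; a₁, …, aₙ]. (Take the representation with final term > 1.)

[6; 10, 4, 5, 2]

2872 = 6×471 + 46
471 = 10×46 + 11
46 = 4×11 + 2
11 = 5×2 + 1
2 = 2×1 + 0  (stop)
So 2872/471 = [6; 10, 4, 5, 2].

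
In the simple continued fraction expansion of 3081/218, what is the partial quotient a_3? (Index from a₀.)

1

3081 = 14·218 + 29   →  a_0 = 14
218 = 7·29 + 15   →  a_1 = 7
29 = 1·15 + 14   →  a_2 = 1
15 = 1·14 + 1   →  a_3 = 1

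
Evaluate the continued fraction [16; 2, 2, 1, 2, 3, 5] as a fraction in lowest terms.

5567/339

Using pₖ = aₖpₖ₋₁ + pₖ₋₂ and qₖ = aₖqₖ₋₁ + qₖ₋₂:
  k=0: a=16, p=16, q=1
  k=1: a=2, p=33, q=2
  k=2: a=2, p=82, q=5
  k=3: a=1, p=115, q=7
  k=4: a=2, p=312, q=19
  k=5: a=3, p=1051, q=64
  k=6: a=5, p=5567, q=339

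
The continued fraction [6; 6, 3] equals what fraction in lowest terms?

117/19

Fold from the inside: start with 3/1.
  6 + 1/3 = 19/3
  6 + 3/19 = 117/19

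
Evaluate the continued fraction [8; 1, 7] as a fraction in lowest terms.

Using pₖ = aₖpₖ₋₁ + pₖ₋₂ and qₖ = aₖqₖ₋₁ + qₖ₋₂:
  k=0: a=8, p=8, q=1
  k=1: a=1, p=9, q=1
  k=2: a=7, p=71, q=8

71/8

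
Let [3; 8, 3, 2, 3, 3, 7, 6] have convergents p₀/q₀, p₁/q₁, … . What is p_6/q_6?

14929/4784

Using pₖ = aₖpₖ₋₁ + pₖ₋₂, qₖ = aₖqₖ₋₁ + qₖ₋₂ (with p₋₁=1, p₋₂=0, q₋₁=0, q₋₂=1):
  k=0: a=3, p=3, q=1
  k=1: a=8, p=25, q=8
  k=2: a=3, p=78, q=25
  k=3: a=2, p=181, q=58
  k=4: a=3, p=621, q=199
  k=5: a=3, p=2044, q=655
  k=6: a=7, p=14929, q=4784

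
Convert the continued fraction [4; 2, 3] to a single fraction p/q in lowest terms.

31/7

Using pₖ = aₖpₖ₋₁ + pₖ₋₂ and qₖ = aₖqₖ₋₁ + qₖ₋₂:
  k=0: a=4, p=4, q=1
  k=1: a=2, p=9, q=2
  k=2: a=3, p=31, q=7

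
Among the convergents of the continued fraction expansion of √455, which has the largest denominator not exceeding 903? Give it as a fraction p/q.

√455 = [21; 3, 42, …] (period length 2).
Convergents:
  p_0/q_0 = 21/1
  p_1/q_1 = 64/3
  p_2/q_2 = 2709/127
  p_3/q_3 = 8191/384
  p_4/q_4 = 346731/16255
q_3 = 384 ≤ 903 < 16255 = q_4, so the answer is 8191/384.

8191/384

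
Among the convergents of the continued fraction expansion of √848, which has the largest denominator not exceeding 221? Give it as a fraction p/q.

√848 = [29; 8, 3, 3, 3, 8, 58, …] (period length 6).
Convergents:
  p_0/q_0 = 29/1
  p_1/q_1 = 233/8
  p_2/q_2 = 728/25
  p_3/q_3 = 2417/83
  p_4/q_4 = 7979/274
q_3 = 83 ≤ 221 < 274 = q_4, so the answer is 2417/83.

2417/83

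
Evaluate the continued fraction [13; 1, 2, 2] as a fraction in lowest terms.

Fold from the inside: start with 2/1.
  2 + 1/2 = 5/2
  1 + 2/5 = 7/5
  13 + 5/7 = 96/7

96/7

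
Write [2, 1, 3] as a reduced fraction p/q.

11/4

Using pₖ = aₖpₖ₋₁ + pₖ₋₂ and qₖ = aₖqₖ₋₁ + qₖ₋₂:
  k=0: a=2, p=2, q=1
  k=1: a=1, p=3, q=1
  k=2: a=3, p=11, q=4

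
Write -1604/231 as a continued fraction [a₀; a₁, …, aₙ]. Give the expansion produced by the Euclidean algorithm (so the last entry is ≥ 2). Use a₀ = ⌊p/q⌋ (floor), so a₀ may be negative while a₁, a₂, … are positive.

-1604 = -7×231 + 13
231 = 17×13 + 10
13 = 1×10 + 3
10 = 3×3 + 1
3 = 3×1 + 0  (stop)
So -1604/231 = [-7; 17, 1, 3, 3].

[-7; 17, 1, 3, 3]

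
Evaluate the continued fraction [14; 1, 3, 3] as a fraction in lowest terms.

Fold from the inside: start with 3/1.
  3 + 1/3 = 10/3
  1 + 3/10 = 13/10
  14 + 10/13 = 192/13

192/13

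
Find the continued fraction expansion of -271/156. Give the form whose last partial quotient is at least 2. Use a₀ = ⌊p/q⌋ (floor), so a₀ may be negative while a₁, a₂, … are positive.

[-2; 3, 1, 4, 8]

-271 = -2·156 + 41
156 = 3·41 + 33
41 = 1·33 + 8
33 = 4·8 + 1
8 = 8·1 + 0  (stop)
So -271/156 = [-2; 3, 1, 4, 8].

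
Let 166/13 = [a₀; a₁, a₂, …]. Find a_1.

1

166 = 12·13 + 10   →  a_0 = 12
13 = 1·10 + 3   →  a_1 = 1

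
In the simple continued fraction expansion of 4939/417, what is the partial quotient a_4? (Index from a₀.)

2

4939 = 11·417 + 352   →  a_0 = 11
417 = 1·352 + 65   →  a_1 = 1
352 = 5·65 + 27   →  a_2 = 5
65 = 2·27 + 11   →  a_3 = 2
27 = 2·11 + 5   →  a_4 = 2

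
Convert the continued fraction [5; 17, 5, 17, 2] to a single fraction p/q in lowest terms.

Fold from the inside: start with 2/1.
  17 + 1/2 = 35/2
  5 + 2/35 = 177/35
  17 + 35/177 = 3044/177
  5 + 177/3044 = 15397/3044

15397/3044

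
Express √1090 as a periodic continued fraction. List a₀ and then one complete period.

a₀ = ⌊√1090⌋ = 33.
With m₀=0, d₀=1 and mₖ₊₁ = dₖaₖ − mₖ, dₖ₊₁ = (n − mₖ₊₁²)/dₖ, aₖ₊₁ = ⌊(a₀+mₖ₊₁)/dₖ₊₁⌋:
  k=1: m=33, d=1, a=66
d=1 and a=2a₀=66 at k=1, so the next step gives (m, d) = (33, 1) again — its k=1 value — and the period has length 1.

[33; 66]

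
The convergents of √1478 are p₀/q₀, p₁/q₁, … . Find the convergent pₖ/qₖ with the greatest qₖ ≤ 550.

13225/344

√1478 = [38; 2, 4, 38, 4, 2, 76, …] (period length 6).
Convergents:
  p_0/q_0 = 38/1
  p_1/q_1 = 77/2
  p_2/q_2 = 346/9
  p_3/q_3 = 13225/344
  p_4/q_4 = 53246/1385
q_3 = 344 ≤ 550 < 1385 = q_4, so the answer is 13225/344.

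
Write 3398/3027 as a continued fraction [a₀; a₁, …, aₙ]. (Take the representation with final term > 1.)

3398 = 1·3027 + 371
3027 = 8·371 + 59
371 = 6·59 + 17
59 = 3·17 + 8
17 = 2·8 + 1
8 = 8·1 + 0  (stop)
So 3398/3027 = [1; 8, 6, 3, 2, 8].

[1; 8, 6, 3, 2, 8]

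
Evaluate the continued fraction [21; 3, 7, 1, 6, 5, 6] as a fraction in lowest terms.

116875/5482

Fold from the inside: start with 6/1.
  5 + 1/6 = 31/6
  6 + 6/31 = 192/31
  1 + 31/192 = 223/192
  7 + 192/223 = 1753/223
  3 + 223/1753 = 5482/1753
  21 + 1753/5482 = 116875/5482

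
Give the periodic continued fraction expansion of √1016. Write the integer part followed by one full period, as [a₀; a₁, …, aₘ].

[31; 1, 6, 1, 62]

a₀ = ⌊√1016⌋ = 31.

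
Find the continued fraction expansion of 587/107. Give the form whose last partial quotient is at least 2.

587 = 5·107 + 52
107 = 2·52 + 3
52 = 17·3 + 1
3 = 3·1 + 0  (stop)
So 587/107 = [5; 2, 17, 3].

[5; 2, 17, 3]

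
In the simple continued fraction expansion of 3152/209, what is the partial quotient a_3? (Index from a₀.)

3152 = 15·209 + 17   →  a_0 = 15
209 = 12·17 + 5   →  a_1 = 12
17 = 3·5 + 2   →  a_2 = 3
5 = 2·2 + 1   →  a_3 = 2

2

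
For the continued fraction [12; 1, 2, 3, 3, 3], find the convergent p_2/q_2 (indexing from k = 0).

38/3

Using pₖ = aₖpₖ₋₁ + pₖ₋₂, qₖ = aₖqₖ₋₁ + qₖ₋₂ (with p₋₁=1, p₋₂=0, q₋₁=0, q₋₂=1):
  k=0: a=12, p=12, q=1
  k=1: a=1, p=13, q=1
  k=2: a=2, p=38, q=3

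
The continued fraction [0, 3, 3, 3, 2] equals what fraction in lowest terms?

23/76

Using pₖ = aₖpₖ₋₁ + pₖ₋₂ and qₖ = aₖqₖ₋₁ + qₖ₋₂:
  k=0: a=0, p=0, q=1
  k=1: a=3, p=1, q=3
  k=2: a=3, p=3, q=10
  k=3: a=3, p=10, q=33
  k=4: a=2, p=23, q=76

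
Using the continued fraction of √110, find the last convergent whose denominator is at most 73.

√110 = [10; 2, 20, …] (period length 2).
Convergents:
  p_0/q_0 = 10/1
  p_1/q_1 = 21/2
  p_2/q_2 = 430/41
  p_3/q_3 = 881/84
q_2 = 41 ≤ 73 < 84 = q_3, so the answer is 430/41.

430/41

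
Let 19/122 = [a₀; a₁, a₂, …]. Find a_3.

2

19 = 0·122 + 19   →  a_0 = 0
122 = 6·19 + 8   →  a_1 = 6
19 = 2·8 + 3   →  a_2 = 2
8 = 2·3 + 2   →  a_3 = 2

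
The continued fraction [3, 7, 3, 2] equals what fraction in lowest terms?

160/51

Using pₖ = aₖpₖ₋₁ + pₖ₋₂ and qₖ = aₖqₖ₋₁ + qₖ₋₂:
  k=0: a=3, p=3, q=1
  k=1: a=7, p=22, q=7
  k=2: a=3, p=69, q=22
  k=3: a=2, p=160, q=51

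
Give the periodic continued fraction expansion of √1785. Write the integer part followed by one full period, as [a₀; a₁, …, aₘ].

[42; 4, 84]

a₀ = ⌊√1785⌋ = 42.
With m₀=0, d₀=1 and mₖ₊₁ = dₖaₖ − mₖ, dₖ₊₁ = (n − mₖ₊₁²)/dₖ, aₖ₊₁ = ⌊(a₀+mₖ₊₁)/dₖ₊₁⌋:
  k=1: m=42, d=21, a=4
  k=2: m=42, d=1, a=84
d=1 and a=2a₀=84 at k=2, so the next step gives (m, d) = (42, 21) again — its k=1 value — and the period has length 2.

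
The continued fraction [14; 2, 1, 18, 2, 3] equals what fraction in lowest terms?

5750/401

Fold from the inside: start with 3/1.
  2 + 1/3 = 7/3
  18 + 3/7 = 129/7
  1 + 7/129 = 136/129
  2 + 129/136 = 401/136
  14 + 136/401 = 5750/401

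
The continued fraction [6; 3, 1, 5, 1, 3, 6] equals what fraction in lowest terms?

4075/651

Using pₖ = aₖpₖ₋₁ + pₖ₋₂ and qₖ = aₖqₖ₋₁ + qₖ₋₂:
  k=0: a=6, p=6, q=1
  k=1: a=3, p=19, q=3
  k=2: a=1, p=25, q=4
  k=3: a=5, p=144, q=23
  k=4: a=1, p=169, q=27
  k=5: a=3, p=651, q=104
  k=6: a=6, p=4075, q=651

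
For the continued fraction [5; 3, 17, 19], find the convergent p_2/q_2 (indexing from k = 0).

277/52

Using pₖ = aₖpₖ₋₁ + pₖ₋₂, qₖ = aₖqₖ₋₁ + qₖ₋₂ (with p₋₁=1, p₋₂=0, q₋₁=0, q₋₂=1):
  k=0: a=5, p=5, q=1
  k=1: a=3, p=16, q=3
  k=2: a=17, p=277, q=52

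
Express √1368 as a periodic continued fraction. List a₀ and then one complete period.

[36; 1, 72]

a₀ = ⌊√1368⌋ = 36.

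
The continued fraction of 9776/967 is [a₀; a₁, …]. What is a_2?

8

9776 = 10·967 + 106   →  a_0 = 10
967 = 9·106 + 13   →  a_1 = 9
106 = 8·13 + 2   →  a_2 = 8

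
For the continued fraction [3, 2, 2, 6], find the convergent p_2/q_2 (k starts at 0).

17/5

Using pₖ = aₖpₖ₋₁ + pₖ₋₂, qₖ = aₖqₖ₋₁ + qₖ₋₂ (with p₋₁=1, p₋₂=0, q₋₁=0, q₋₂=1):
  k=0: a=3, p=3, q=1
  k=1: a=2, p=7, q=2
  k=2: a=2, p=17, q=5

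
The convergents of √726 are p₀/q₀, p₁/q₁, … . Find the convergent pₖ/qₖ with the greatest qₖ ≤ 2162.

26163/971

√726 = [26; 1, 16, 1, 52, …] (period length 4).
Convergents:
  p_0/q_0 = 26/1
  p_1/q_1 = 27/1
  p_2/q_2 = 458/17
  p_3/q_3 = 485/18
  p_4/q_4 = 25678/953
  p_5/q_5 = 26163/971
  p_6/q_6 = 444286/16489
q_5 = 971 ≤ 2162 < 16489 = q_6, so the answer is 26163/971.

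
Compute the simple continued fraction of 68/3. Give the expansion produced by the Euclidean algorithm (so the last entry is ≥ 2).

68 = 22·3 + 2
3 = 1·2 + 1
2 = 2·1 + 0  (stop)
So 68/3 = [22; 1, 2].

[22; 1, 2]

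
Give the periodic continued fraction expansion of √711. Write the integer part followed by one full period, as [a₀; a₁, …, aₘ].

a₀ = ⌊√711⌋ = 26.

[26; 1, 1, 1, 52]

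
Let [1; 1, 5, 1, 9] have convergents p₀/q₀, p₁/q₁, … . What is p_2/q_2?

11/6

Using pₖ = aₖpₖ₋₁ + pₖ₋₂, qₖ = aₖqₖ₋₁ + qₖ₋₂ (with p₋₁=1, p₋₂=0, q₋₁=0, q₋₂=1):
  k=0: a=1, p=1, q=1
  k=1: a=1, p=2, q=1
  k=2: a=5, p=11, q=6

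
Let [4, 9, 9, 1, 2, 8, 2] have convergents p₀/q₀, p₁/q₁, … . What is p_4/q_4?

1085/264

Using pₖ = aₖpₖ₋₁ + pₖ₋₂, qₖ = aₖqₖ₋₁ + qₖ₋₂ (with p₋₁=1, p₋₂=0, q₋₁=0, q₋₂=1):
  k=0: a=4, p=4, q=1
  k=1: a=9, p=37, q=9
  k=2: a=9, p=337, q=82
  k=3: a=1, p=374, q=91
  k=4: a=2, p=1085, q=264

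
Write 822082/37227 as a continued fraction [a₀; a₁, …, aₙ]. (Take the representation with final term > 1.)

[22; 12, 18, 17, 10]

822082 = 22×37227 + 3088
37227 = 12×3088 + 171
3088 = 18×171 + 10
171 = 17×10 + 1
10 = 10×1 + 0  (stop)
So 822082/37227 = [22; 12, 18, 17, 10].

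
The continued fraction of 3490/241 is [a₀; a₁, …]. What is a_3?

3490 = 14·241 + 116   →  a_0 = 14
241 = 2·116 + 9   →  a_1 = 2
116 = 12·9 + 8   →  a_2 = 12
9 = 1·8 + 1   →  a_3 = 1

1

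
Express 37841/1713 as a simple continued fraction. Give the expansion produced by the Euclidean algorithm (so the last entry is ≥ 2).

[22; 11, 19, 2, 1, 2]

37841 = 22*1713 + 155
1713 = 11*155 + 8
155 = 19*8 + 3
8 = 2*3 + 2
3 = 1*2 + 1
2 = 2*1 + 0  (stop)
So 37841/1713 = [22; 11, 19, 2, 1, 2].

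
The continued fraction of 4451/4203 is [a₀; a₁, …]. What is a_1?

4451 = 1·4203 + 248   →  a_0 = 1
4203 = 16·248 + 235   →  a_1 = 16

16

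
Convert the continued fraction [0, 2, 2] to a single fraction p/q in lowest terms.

Using pₖ = aₖpₖ₋₁ + pₖ₋₂ and qₖ = aₖqₖ₋₁ + qₖ₋₂:
  k=0: a=0, p=0, q=1
  k=1: a=2, p=1, q=2
  k=2: a=2, p=2, q=5

2/5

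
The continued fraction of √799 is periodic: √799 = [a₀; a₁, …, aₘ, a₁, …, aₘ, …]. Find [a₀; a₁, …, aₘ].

a₀ = ⌊√799⌋ = 28.
With m₀=0, d₀=1 and mₖ₊₁ = dₖaₖ − mₖ, dₖ₊₁ = (n − mₖ₊₁²)/dₖ, aₖ₊₁ = ⌊(a₀+mₖ₊₁)/dₖ₊₁⌋:
  k=1: m=28, d=15, a=3
  k=2: m=17, d=34, a=1
  k=3: m=17, d=15, a=3
  k=4: m=28, d=1, a=56
d=1 and a=2a₀=56 at k=4, so the next step gives (m, d) = (28, 15) again — its k=1 value — and the period has length 4.

[28; 3, 1, 3, 56]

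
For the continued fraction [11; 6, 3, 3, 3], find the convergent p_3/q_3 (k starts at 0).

703/63

Using pₖ = aₖpₖ₋₁ + pₖ₋₂, qₖ = aₖqₖ₋₁ + qₖ₋₂ (with p₋₁=1, p₋₂=0, q₋₁=0, q₋₂=1):
  k=0: a=11, p=11, q=1
  k=1: a=6, p=67, q=6
  k=2: a=3, p=212, q=19
  k=3: a=3, p=703, q=63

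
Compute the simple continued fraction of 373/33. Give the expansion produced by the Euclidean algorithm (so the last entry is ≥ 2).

[11; 3, 3, 3]

373 = 11·33 + 10
33 = 3·10 + 3
10 = 3·3 + 1
3 = 3·1 + 0  (stop)
So 373/33 = [11; 3, 3, 3].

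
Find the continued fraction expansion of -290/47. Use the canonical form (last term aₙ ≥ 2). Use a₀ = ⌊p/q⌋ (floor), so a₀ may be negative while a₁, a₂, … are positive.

[-7; 1, 4, 1, 7]

-290 = -7*47 + 39
47 = 1*39 + 8
39 = 4*8 + 7
8 = 1*7 + 1
7 = 7*1 + 0  (stop)
So -290/47 = [-7; 1, 4, 1, 7].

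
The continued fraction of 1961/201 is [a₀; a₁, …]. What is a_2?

3

1961 = 9·201 + 152   →  a_0 = 9
201 = 1·152 + 49   →  a_1 = 1
152 = 3·49 + 5   →  a_2 = 3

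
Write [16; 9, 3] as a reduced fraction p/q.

Fold from the inside: start with 3/1.
  9 + 1/3 = 28/3
  16 + 3/28 = 451/28

451/28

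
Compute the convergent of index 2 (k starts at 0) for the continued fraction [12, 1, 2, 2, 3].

Using pₖ = aₖpₖ₋₁ + pₖ₋₂, qₖ = aₖqₖ₋₁ + qₖ₋₂ (with p₋₁=1, p₋₂=0, q₋₁=0, q₋₂=1):
  k=0: a=12, p=12, q=1
  k=1: a=1, p=13, q=1
  k=2: a=2, p=38, q=3

38/3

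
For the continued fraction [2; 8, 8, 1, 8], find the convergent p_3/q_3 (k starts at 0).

155/73

Using pₖ = aₖpₖ₋₁ + pₖ₋₂, qₖ = aₖqₖ₋₁ + qₖ₋₂ (with p₋₁=1, p₋₂=0, q₋₁=0, q₋₂=1):
  k=0: a=2, p=2, q=1
  k=1: a=8, p=17, q=8
  k=2: a=8, p=138, q=65
  k=3: a=1, p=155, q=73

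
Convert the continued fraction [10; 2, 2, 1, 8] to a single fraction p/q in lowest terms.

636/61

Fold from the inside: start with 8/1.
  1 + 1/8 = 9/8
  2 + 8/9 = 26/9
  2 + 9/26 = 61/26
  10 + 26/61 = 636/61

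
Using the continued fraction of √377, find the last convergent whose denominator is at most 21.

√377 = [19; 2, 2, 2, 38, …] (period length 4).
Convergents:
  p_0/q_0 = 19/1
  p_1/q_1 = 39/2
  p_2/q_2 = 97/5
  p_3/q_3 = 233/12
  p_4/q_4 = 8951/461
q_3 = 12 ≤ 21 < 461 = q_4, so the answer is 233/12.

233/12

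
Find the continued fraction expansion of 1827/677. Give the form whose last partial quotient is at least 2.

1827 = 2×677 + 473
677 = 1×473 + 204
473 = 2×204 + 65
204 = 3×65 + 9
65 = 7×9 + 2
9 = 4×2 + 1
2 = 2×1 + 0  (stop)
So 1827/677 = [2; 1, 2, 3, 7, 4, 2].

[2; 1, 2, 3, 7, 4, 2]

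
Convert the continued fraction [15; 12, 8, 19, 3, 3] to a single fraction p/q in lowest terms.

Using pₖ = aₖpₖ₋₁ + pₖ₋₂ and qₖ = aₖqₖ₋₁ + qₖ₋₂:
  k=0: a=15, p=15, q=1
  k=1: a=12, p=181, q=12
  k=2: a=8, p=1463, q=97
  k=3: a=19, p=27978, q=1855
  k=4: a=3, p=85397, q=5662
  k=5: a=3, p=284169, q=18841

284169/18841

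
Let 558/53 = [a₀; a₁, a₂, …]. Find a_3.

8

558 = 10·53 + 28   →  a_0 = 10
53 = 1·28 + 25   →  a_1 = 1
28 = 1·25 + 3   →  a_2 = 1
25 = 8·3 + 1   →  a_3 = 8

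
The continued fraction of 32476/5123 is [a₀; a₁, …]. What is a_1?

32476 = 6·5123 + 1738   →  a_0 = 6
5123 = 2·1738 + 1647   →  a_1 = 2

2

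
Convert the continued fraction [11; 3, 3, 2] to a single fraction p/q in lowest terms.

Using pₖ = aₖpₖ₋₁ + pₖ₋₂ and qₖ = aₖqₖ₋₁ + qₖ₋₂:
  k=0: a=11, p=11, q=1
  k=1: a=3, p=34, q=3
  k=2: a=3, p=113, q=10
  k=3: a=2, p=260, q=23

260/23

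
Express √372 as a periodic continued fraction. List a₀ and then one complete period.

a₀ = ⌊√372⌋ = 19.
With m₀=0, d₀=1 and mₖ₊₁ = dₖaₖ − mₖ, dₖ₊₁ = (n − mₖ₊₁²)/dₖ, aₖ₊₁ = ⌊(a₀+mₖ₊₁)/dₖ₊₁⌋:
  k=1: m=19, d=11, a=3
  k=2: m=14, d=16, a=2
  k=3: m=18, d=3, a=12
  k=4: m=18, d=16, a=2
  k=5: m=14, d=11, a=3
  k=6: m=19, d=1, a=38
d=1 and a=2a₀=38 at k=6, so the next step gives (m, d) = (19, 11) again — its k=1 value — and the period has length 6.

[19; 3, 2, 12, 2, 3, 38]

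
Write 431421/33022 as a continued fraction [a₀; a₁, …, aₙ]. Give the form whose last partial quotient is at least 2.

431421 = 13×33022 + 2135
33022 = 15×2135 + 997
2135 = 2×997 + 141
997 = 7×141 + 10
141 = 14×10 + 1
10 = 10×1 + 0  (stop)
So 431421/33022 = [13; 15, 2, 7, 14, 10].

[13; 15, 2, 7, 14, 10]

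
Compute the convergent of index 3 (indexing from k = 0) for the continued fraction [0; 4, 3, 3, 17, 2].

Using pₖ = aₖpₖ₋₁ + pₖ₋₂, qₖ = aₖqₖ₋₁ + qₖ₋₂ (with p₋₁=1, p₋₂=0, q₋₁=0, q₋₂=1):
  k=0: a=0, p=0, q=1
  k=1: a=4, p=1, q=4
  k=2: a=3, p=3, q=13
  k=3: a=3, p=10, q=43

10/43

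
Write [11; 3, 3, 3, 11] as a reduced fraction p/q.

4216/373

Fold from the inside: start with 11/1.
  3 + 1/11 = 34/11
  3 + 11/34 = 113/34
  3 + 34/113 = 373/113
  11 + 113/373 = 4216/373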